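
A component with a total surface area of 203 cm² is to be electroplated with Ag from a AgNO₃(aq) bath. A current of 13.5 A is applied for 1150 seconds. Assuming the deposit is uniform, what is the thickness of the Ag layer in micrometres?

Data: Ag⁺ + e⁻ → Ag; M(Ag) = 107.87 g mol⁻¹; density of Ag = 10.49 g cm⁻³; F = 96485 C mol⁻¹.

Q = I·t = 13.50 × 1150.0 = 15520 C; n(e⁻) = 0.1609 mol.
n(Ag) = n(e⁻)/1 = 0.1609 mol, so m = 0.1609 × 107.87 = 17.36 g.
Volume = m/ρ = 17.36 / 10.49 = 1.655 cm³.
Thickness = V/A = 1.655 / 203 = 0.00815 cm = 81.5 μm.

81.5 μm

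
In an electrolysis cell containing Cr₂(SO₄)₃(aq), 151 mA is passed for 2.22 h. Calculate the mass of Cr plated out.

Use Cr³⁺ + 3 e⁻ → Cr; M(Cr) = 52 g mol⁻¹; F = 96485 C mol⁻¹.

0.217 g

Q = I·t = 0.1510 A × 7992.0 s = 1207 C.
n(e⁻) = Q/F = 1207 / 96485 = 0.01251 mol.
Cr³⁺ + 3 e⁻ → Cr, so n(Cr) = n(e⁻)/3 = 0.004169 mol.
m = n·M = 0.004169 × 52 = 0.217 g.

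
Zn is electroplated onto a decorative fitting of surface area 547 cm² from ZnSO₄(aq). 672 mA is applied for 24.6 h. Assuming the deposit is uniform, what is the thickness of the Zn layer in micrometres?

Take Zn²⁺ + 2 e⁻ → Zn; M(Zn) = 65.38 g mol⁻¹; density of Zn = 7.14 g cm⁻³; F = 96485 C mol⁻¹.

Q = I·t = 0.6720 × 88560 = 59510 C; n(e⁻) = 0.6168 mol.
n(Zn) = n(e⁻)/2 = 0.3084 mol, so m = 0.3084 × 65.38 = 20.16 g.
Volume = m/ρ = 20.16 / 7.14 = 2.824 cm³.
Thickness = V/A = 2.824 / 547 = 0.00516 cm = 51.6 μm.

51.6 μm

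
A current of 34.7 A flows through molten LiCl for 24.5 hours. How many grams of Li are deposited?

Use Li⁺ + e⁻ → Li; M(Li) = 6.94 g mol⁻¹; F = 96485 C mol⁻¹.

Q = I·t = 34.70 A × 88200 s = 3061000 C.
n(e⁻) = Q/F = 3061000 / 96485 = 31.72 mol.
Li⁺ + e⁻ → Li, so n(Li) = n(e⁻)/1 = 31.72 mol.
m = n·M = 31.72 × 6.94 = 220 g.

220 g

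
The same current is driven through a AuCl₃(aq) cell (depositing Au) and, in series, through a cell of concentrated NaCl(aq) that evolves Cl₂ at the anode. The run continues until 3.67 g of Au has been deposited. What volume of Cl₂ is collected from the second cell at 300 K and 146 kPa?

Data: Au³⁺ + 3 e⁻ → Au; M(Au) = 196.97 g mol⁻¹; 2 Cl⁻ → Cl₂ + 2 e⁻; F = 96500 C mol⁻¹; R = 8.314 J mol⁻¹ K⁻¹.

0.477 L

n(Au) = 3.67 / 196.97 = 0.01863 mol, so n(e⁻) = 3 × 0.01863 = 0.05590 mol.
The cells are in series, so the same 0.05590 mol of electrons passes through the second cell.
2 Cl⁻ → Cl₂ + 2 e⁻ — 2 mol e⁻ per mol Cl₂, so n(Cl₂) = 0.05590/2 = 0.02795 mol.
V = nRT/P = (0.02795 × 8.314 × 300) / (146 × 10³) = 4.77 × 10⁻⁴ m³ = 0.477 L.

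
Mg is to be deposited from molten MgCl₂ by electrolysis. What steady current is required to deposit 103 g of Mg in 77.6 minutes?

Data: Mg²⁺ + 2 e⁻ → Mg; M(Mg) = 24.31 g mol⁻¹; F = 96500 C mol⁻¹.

176 A

n(Mg) = 103 / 24.31 = 4.237 mol.
n(e⁻) = 2 × 4.237 = 8.474 mol.
Q = n(e⁻)·F = 8.474 × 96500 = 817700 C.
I = Q/t = 817700 / 4656.0 s = 176 A.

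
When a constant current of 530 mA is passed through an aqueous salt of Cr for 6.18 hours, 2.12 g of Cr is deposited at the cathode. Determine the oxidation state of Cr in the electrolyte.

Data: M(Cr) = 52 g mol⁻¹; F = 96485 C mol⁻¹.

Q = I·t = 0.5300 A × 22248 s = 11790 C, so n(e⁻) = 11790/96485 = 0.1222 mol.
n(Cr) deposited = 2.12 / 52 = 0.04077 mol.
Electrons per atom = n(e⁻)/n(Cr) = 0.1222 / 0.04077 = 3.00 ≈ 3, so the ion is Cr³⁺.

+3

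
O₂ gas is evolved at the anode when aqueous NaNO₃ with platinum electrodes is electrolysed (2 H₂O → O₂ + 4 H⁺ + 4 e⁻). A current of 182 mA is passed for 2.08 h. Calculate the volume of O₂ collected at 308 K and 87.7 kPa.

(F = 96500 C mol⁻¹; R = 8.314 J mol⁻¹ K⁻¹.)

0.103 L

Q = I·t = 0.1820 A × 7488.0 s = 1363 C.
n(e⁻) = Q/F = 1363 / 96500 = 0.01412 mol.
4 electrons are transferred per O₂ molecule, so n(O₂) = 0.01412 / 4 = 0.003531 mol.
V = nRT/P = (0.003531 × 8.314 × 308) / (87.7 × 10³ Pa) = 1.03 × 10⁻⁴ m³ = 0.103 L.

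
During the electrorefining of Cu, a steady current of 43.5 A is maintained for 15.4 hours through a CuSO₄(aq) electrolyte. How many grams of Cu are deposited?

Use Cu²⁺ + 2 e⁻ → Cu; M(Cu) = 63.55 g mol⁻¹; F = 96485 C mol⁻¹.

794 g

Q = I·t = 43.50 A × 55440 s = 2412000 C.
n(e⁻) = Q/F = 2412000 / 96485 = 24.99 mol.
Cu²⁺ + 2 e⁻ → Cu, so n(Cu) = n(e⁻)/2 = 12.50 mol.
m = n·M = 12.50 × 63.55 = 794 g.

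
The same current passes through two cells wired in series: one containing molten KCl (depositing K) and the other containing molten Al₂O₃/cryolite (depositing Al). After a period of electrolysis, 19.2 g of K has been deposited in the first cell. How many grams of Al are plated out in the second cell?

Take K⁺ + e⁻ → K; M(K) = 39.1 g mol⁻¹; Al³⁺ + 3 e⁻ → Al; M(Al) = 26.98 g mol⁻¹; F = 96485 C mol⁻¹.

n(K) = 19.2 / 39.1 = 0.4910 mol.
Since K⁺ + e⁻ → K, n(e⁻) passed = 1 × 0.4910 = 0.4910 mol.
Cells in series carry the same charge, so the same 0.4910 mol of electrons passes through cell 2.
Al³⁺ + 3 e⁻ → Al, so n(Al) = 0.4910 / 3 = 0.1637 mol.
m(Al) = 0.1637 × 26.98 = 4.42 g.

4.42 g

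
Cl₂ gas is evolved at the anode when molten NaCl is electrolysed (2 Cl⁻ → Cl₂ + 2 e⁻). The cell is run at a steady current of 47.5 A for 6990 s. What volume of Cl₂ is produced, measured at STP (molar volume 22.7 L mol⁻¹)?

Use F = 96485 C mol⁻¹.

39.1 L

Q = I·t = 47.50 A × 6990.0 s = 332000 C.
n(e⁻) = Q/F = 332000 / 96485 = 3.441 mol.
2 electrons are transferred per Cl₂ molecule, so n(Cl₂) = 3.441 / 2 = 1.721 mol.
V = n × V_m = 1.721 × 22.7 = 39.1 L.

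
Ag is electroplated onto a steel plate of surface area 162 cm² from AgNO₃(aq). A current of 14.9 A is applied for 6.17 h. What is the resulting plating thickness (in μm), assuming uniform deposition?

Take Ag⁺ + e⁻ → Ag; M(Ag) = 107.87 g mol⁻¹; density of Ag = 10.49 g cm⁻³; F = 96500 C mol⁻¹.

Q = I·t = 14.90 × 22212 = 331000 C; n(e⁻) = 3.430 mol.
n(Ag) = n(e⁻)/1 = 3.430 mol, so m = 3.430 × 107.87 = 370.0 g.
Volume = m/ρ = 370.0 / 10.49 = 35.27 cm³.
Thickness = V/A = 35.27 / 162 = 0.218 cm = 2180 μm.

2180 μm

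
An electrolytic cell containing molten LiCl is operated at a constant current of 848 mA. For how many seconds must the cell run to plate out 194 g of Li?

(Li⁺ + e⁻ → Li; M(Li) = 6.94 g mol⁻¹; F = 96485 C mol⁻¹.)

n(Li) = m/M = 194 / 6.94 = 27.95 mol.
Each Li atom requires 1 electron, so n(e⁻) = 1 × 27.95 = 27.95 mol.
Q = n(e⁻)·F = 27.95 × 96485 = 2697000 C.
t = Q/I = 2697000 / 0.8480 A = 3181000 s.

3.18 × 10⁶ s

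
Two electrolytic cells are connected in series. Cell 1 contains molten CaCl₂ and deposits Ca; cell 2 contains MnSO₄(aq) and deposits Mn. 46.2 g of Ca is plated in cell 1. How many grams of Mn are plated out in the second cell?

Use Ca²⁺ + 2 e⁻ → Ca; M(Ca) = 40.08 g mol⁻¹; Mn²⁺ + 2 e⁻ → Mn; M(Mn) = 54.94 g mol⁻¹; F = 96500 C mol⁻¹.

n(Ca) = 46.2 / 40.08 = 1.153 mol.
Since Ca²⁺ + 2 e⁻ → Ca, n(e⁻) passed = 2 × 1.153 = 2.305 mol.
Cells in series carry the same charge, so the same 2.305 mol of electrons passes through cell 2.
Mn²⁺ + 2 e⁻ → Mn, so n(Mn) = 2.305 / 2 = 1.153 mol.
m(Mn) = 1.153 × 54.94 = 63.3 g.

63.3 g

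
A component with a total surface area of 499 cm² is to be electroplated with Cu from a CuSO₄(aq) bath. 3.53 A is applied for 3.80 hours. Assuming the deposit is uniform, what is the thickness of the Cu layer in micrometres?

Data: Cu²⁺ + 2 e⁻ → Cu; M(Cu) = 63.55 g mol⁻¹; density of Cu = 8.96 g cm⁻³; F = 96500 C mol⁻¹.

35.6 μm

Q = I·t = 3.530 × 13680 = 48290 C; n(e⁻) = 0.5004 mol.
n(Cu) = n(e⁻)/2 = 0.2502 mol, so m = 0.2502 × 63.55 = 15.90 g.
Volume = m/ρ = 15.90 / 8.96 = 1.775 cm³.
Thickness = V/A = 1.775 / 499 = 0.00356 cm = 35.6 μm.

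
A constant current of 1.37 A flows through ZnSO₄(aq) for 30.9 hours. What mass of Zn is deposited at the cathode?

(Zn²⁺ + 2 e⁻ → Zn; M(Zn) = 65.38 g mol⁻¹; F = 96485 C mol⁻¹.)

Q = I·t = 1.370 A × 111240 s = 152400 C.
n(e⁻) = Q/F = 152400 / 96485 = 1.580 mol.
Zn²⁺ + 2 e⁻ → Zn, so n(Zn) = n(e⁻)/2 = 0.7898 mol.
m = n·M = 0.7898 × 65.38 = 51.6 g.

51.6 g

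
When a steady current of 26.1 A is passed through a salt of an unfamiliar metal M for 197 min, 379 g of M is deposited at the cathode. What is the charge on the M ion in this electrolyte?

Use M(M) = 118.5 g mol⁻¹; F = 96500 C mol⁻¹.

+1

Q = I·t = 26.10 A × 11820 s = 308500 C, so n(e⁻) = 308500/96500 = 3.197 mol.
n(M) deposited = 379 / 118.5 = 3.198 mol.
Electrons per atom = n(e⁻)/n(M) = 3.197 / 3.198 = 1.00 ≈ 1, so the ion is M⁺.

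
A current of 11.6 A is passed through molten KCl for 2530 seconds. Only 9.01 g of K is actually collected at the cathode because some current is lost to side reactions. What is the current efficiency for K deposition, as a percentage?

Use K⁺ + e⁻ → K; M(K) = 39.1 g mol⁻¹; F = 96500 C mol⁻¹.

Q = I·t = 11.60 × 2530.0 = 29350 C; n(e⁻) = 29350/96500 = 0.3041 mol.
Theoretical n(K) = n(e⁻)/1 = 0.3041 mol, i.e. m_theo = 0.3041 × 39.1 = 11.89 g.
Efficiency = m_actual / m_theo = 9.01 / 11.89 = 75.8 %.

75.8 %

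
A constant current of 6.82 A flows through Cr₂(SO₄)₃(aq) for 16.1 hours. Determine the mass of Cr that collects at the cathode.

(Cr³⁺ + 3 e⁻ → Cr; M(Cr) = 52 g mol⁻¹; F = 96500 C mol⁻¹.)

Q = I·t = 6.820 A × 57960 s = 395300 C.
n(e⁻) = Q/F = 395300 / 96500 = 4.096 mol.
Cr³⁺ + 3 e⁻ → Cr, so n(Cr) = n(e⁻)/3 = 1.365 mol.
m = n·M = 1.365 × 52 = 71.0 g.

71.0 g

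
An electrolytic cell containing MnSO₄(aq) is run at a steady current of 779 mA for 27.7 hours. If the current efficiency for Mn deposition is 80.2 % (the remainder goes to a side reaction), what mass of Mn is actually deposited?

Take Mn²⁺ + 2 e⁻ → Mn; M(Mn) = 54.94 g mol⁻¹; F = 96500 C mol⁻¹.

17.7 g

Q = I·t = 0.7790 × 99720 = 77680 C.
n(e⁻) = 77680/96500 = 0.8050 mol; theoretically n(Mn) = 0.8050/2 = 0.4025 mol, m_theo = 22.11 g.
At 80.2 % efficiency, m_actual = 0.802 × 22.11 = 17.7 g.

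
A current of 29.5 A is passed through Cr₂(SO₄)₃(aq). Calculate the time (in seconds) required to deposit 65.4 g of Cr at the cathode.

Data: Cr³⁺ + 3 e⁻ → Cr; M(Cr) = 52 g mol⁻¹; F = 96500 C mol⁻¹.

12300 s

n(Cr) = m/M = 65.4 / 52 = 1.258 mol.
Each Cr atom requires 3 electrons, so n(e⁻) = 3 × 1.258 = 3.773 mol.
Q = n(e⁻)·F = 3.773 × 96500 = 364100 C.
t = Q/I = 364100 / 29.50 A = 12340 s.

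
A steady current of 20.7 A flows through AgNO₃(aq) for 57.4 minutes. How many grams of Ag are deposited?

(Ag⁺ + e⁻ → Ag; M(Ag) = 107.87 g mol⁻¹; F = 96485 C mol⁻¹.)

Q = I·t = 20.70 A × 3444.0 s = 71290 C.
n(e⁻) = Q/F = 71290 / 96485 = 0.7389 mol.
Ag⁺ + e⁻ → Ag, so n(Ag) = n(e⁻)/1 = 0.7389 mol.
m = n·M = 0.7389 × 107.87 = 79.7 g.

79.7 g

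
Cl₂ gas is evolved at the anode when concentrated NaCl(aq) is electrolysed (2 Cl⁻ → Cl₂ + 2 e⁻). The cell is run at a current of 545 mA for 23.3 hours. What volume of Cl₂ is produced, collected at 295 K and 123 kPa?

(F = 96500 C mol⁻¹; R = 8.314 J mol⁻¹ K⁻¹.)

4.72 L

Q = I·t = 0.5450 A × 83880 s = 45710 C.
n(e⁻) = Q/F = 45710 / 96500 = 0.4737 mol.
2 electrons are transferred per Cl₂ molecule, so n(Cl₂) = 0.4737 / 2 = 0.2369 mol.
V = nRT/P = (0.2369 × 8.314 × 295) / (123 × 10³ Pa) = 0.00472 m³ = 4.72 L.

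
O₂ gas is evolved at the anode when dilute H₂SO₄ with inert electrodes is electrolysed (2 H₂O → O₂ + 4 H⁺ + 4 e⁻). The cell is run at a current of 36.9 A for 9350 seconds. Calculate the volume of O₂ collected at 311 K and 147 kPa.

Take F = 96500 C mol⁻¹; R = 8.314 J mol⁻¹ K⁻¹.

15.7 L

Q = I·t = 36.90 A × 9350.0 s = 345000 C.
n(e⁻) = Q/F = 345000 / 96500 = 3.575 mol.
4 electrons are transferred per O₂ molecule, so n(O₂) = 3.575 / 4 = 0.8938 mol.
V = nRT/P = (0.8938 × 8.314 × 311) / (147 × 10³ Pa) = 0.0157 m³ = 15.7 L.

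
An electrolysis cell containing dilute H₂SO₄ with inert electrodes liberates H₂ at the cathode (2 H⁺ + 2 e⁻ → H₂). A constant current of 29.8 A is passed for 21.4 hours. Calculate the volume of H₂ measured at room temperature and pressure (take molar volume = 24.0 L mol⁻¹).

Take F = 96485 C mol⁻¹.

286 L

Q = I·t = 29.80 A × 77040 s = 2296000 C.
n(e⁻) = Q/F = 2296000 / 96485 = 23.79 mol.
2 electrons are transferred per H₂ molecule, so n(H₂) = 23.79 / 2 = 11.90 mol.
V = n × V_m = 11.90 × 24.0 = 286 L.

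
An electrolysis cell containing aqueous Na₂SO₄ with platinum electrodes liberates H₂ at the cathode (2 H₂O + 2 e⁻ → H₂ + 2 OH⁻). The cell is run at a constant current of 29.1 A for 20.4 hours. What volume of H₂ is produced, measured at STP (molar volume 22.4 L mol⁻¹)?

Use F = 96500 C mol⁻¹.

248 L

Q = I·t = 29.10 A × 73440 s = 2137000 C.
n(e⁻) = Q/F = 2137000 / 96500 = 22.15 mol.
2 electrons are transferred per H₂ molecule, so n(H₂) = 22.15 / 2 = 11.07 mol.
V = n × V_m = 11.07 × 22.4 = 248 L.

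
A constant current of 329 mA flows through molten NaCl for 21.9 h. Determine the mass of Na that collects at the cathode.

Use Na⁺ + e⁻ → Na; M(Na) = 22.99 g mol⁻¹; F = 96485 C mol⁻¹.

6.18 g

Q = I·t = 0.3290 A × 78840 s = 25940 C.
n(e⁻) = Q/F = 25940 / 96485 = 0.2688 mol.
Na⁺ + e⁻ → Na, so n(Na) = n(e⁻)/1 = 0.2688 mol.
m = n·M = 0.2688 × 22.99 = 6.18 g.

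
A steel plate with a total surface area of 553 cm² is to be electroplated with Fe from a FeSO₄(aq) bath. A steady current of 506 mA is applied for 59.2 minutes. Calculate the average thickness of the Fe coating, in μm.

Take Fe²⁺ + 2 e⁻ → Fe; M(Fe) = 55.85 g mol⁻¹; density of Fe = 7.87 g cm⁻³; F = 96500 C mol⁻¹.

Q = I·t = 0.5060 × 3552.0 = 1797 C; n(e⁻) = 0.01862 mol.
n(Fe) = n(e⁻)/2 = 0.009312 mol, so m = 0.009312 × 55.85 = 0.5201 g.
Volume = m/ρ = 0.5201 / 7.87 = 0.06609 cm³.
Thickness = V/A = 0.06609 / 553 = 1.20 × 10⁻⁴ cm = 1.20 μm.

1.20 μm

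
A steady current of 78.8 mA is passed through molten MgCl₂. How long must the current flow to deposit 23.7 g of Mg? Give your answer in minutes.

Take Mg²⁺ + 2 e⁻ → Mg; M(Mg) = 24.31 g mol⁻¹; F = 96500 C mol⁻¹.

n(Mg) = m/M = 23.7 / 24.31 = 0.9749 mol.
Each Mg atom requires 2 electrons, so n(e⁻) = 2 × 0.9749 = 1.950 mol.
Q = n(e⁻)·F = 1.950 × 96500 = 188200 C.
t = Q/I = 188200 / 0.07880 A = 2388000 s = 39800 min.

39800 min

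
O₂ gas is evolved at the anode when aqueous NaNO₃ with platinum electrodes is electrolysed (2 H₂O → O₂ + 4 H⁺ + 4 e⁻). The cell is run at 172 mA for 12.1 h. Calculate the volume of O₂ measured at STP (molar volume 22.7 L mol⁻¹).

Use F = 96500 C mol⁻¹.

Q = I·t = 0.1720 A × 43560 s = 7492 C.
n(e⁻) = Q/F = 7492 / 96500 = 0.07764 mol.
4 electrons are transferred per O₂ molecule, so n(O₂) = 0.07764 / 4 = 0.01941 mol.
V = n × V_m = 0.01941 × 22.7 = 0.441 L.

0.441 L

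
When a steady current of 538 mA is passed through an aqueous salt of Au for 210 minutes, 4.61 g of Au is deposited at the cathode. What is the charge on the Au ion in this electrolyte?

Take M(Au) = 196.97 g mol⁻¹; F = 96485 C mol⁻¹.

+3

Q = I·t = 0.5380 A × 12600 s = 6779 C, so n(e⁻) = 6779/96485 = 0.07026 mol.
n(Au) deposited = 4.61 / 196.97 = 0.02340 mol.
Electrons per atom = n(e⁻)/n(Au) = 0.07026 / 0.02340 = 3.00 ≈ 3, so the ion is Au³⁺.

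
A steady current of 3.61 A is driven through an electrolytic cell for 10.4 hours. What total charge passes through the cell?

Q = I·t = 3.610 A × 37440 s = 1.35 × 10⁵ C.

1.35 × 10⁵ C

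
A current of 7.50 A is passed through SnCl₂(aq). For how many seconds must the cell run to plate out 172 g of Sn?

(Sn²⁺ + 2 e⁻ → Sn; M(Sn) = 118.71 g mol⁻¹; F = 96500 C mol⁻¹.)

n(Sn) = m/M = 172 / 118.71 = 1.449 mol.
Each Sn atom requires 2 electrons, so n(e⁻) = 2 × 1.449 = 2.898 mol.
Q = n(e⁻)·F = 2.898 × 96500 = 279600 C.
t = Q/I = 279600 / 7.500 A = 37290 s.

37300 s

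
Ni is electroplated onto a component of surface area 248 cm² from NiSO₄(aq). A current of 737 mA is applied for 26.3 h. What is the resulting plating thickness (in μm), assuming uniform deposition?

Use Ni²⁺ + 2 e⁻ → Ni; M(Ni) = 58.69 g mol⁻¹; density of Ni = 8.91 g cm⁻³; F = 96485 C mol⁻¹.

96.0 μm

Q = I·t = 0.7370 × 94680 = 69780 C; n(e⁻) = 0.7232 mol.
n(Ni) = n(e⁻)/2 = 0.3616 mol, so m = 0.3616 × 58.69 = 21.22 g.
Volume = m/ρ = 21.22 / 8.91 = 2.382 cm³.
Thickness = V/A = 2.382 / 248 = 0.00960 cm = 96.0 μm.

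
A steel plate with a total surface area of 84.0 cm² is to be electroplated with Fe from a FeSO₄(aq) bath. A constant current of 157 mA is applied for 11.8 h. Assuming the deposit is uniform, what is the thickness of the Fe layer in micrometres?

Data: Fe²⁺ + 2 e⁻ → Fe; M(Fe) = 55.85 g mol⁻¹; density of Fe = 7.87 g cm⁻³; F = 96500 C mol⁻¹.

Q = I·t = 0.1570 × 42480 = 6669 C; n(e⁻) = 0.06911 mol.
n(Fe) = n(e⁻)/2 = 0.03456 mol, so m = 0.03456 × 55.85 = 1.930 g.
Volume = m/ρ = 1.930 / 7.87 = 0.2452 cm³.
Thickness = V/A = 0.2452 / 84.0 = 0.00292 cm = 29.2 μm.

29.2 μm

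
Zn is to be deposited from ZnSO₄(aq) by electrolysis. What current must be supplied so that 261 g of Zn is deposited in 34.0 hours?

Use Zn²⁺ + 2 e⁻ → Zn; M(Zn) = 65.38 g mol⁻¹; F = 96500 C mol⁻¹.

n(Zn) = 261 / 65.38 = 3.992 mol.
n(e⁻) = 2 × 3.992 = 7.984 mol.
Q = n(e⁻)·F = 7.984 × 96500 = 770500 C.
I = Q/t = 770500 / 122400 s = 6.29 A.

6.29 A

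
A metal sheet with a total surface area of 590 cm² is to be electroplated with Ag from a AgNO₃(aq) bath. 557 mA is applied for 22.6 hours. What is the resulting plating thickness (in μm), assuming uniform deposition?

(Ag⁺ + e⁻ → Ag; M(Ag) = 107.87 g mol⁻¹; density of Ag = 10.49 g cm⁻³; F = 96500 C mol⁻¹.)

Q = I·t = 0.5570 × 81360 = 45320 C; n(e⁻) = 0.4696 mol.
n(Ag) = n(e⁻)/1 = 0.4696 mol, so m = 0.4696 × 107.87 = 50.66 g.
Volume = m/ρ = 50.66 / 10.49 = 4.829 cm³.
Thickness = V/A = 4.829 / 590 = 0.00818 cm = 81.8 μm.

81.8 μm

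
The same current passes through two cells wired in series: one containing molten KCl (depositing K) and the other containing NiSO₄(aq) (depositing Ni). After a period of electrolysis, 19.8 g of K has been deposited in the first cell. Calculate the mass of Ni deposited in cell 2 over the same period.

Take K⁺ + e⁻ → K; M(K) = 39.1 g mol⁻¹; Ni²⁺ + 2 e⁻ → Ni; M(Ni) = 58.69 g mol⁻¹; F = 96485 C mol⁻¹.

14.9 g

n(K) = 19.8 / 39.1 = 0.5064 mol.
Since K⁺ + e⁻ → K, n(e⁻) passed = 1 × 0.5064 = 0.5064 mol.
Cells in series carry the same charge, so the same 0.5064 mol of electrons passes through cell 2.
Ni²⁺ + 2 e⁻ → Ni, so n(Ni) = 0.5064 / 2 = 0.2532 mol.
m(Ni) = 0.2532 × 58.69 = 14.9 g.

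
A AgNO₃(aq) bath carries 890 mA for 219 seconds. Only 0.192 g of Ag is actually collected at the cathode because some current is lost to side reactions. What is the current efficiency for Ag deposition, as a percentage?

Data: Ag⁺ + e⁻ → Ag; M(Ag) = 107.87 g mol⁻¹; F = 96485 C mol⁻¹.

Q = I·t = 0.8900 × 219.00 = 194.9 C; n(e⁻) = 194.9/96485 = 0.002020 mol.
Theoretical n(Ag) = n(e⁻)/1 = 0.002020 mol, i.e. m_theo = 0.002020 × 107.87 = 0.2179 g.
Efficiency = m_actual / m_theo = 0.192 / 0.2179 = 88.1 %.

88.1 %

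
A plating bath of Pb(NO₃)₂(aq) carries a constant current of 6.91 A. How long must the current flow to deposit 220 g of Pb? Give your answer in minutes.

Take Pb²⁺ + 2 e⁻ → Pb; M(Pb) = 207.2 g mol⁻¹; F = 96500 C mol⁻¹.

n(Pb) = m/M = 220 / 207.2 = 1.062 mol.
Each Pb atom requires 2 electrons, so n(e⁻) = 2 × 1.062 = 2.124 mol.
Q = n(e⁻)·F = 2.124 × 96500 = 204900 C.
t = Q/I = 204900 / 6.910 A = 29660 s = 494 min.

494 min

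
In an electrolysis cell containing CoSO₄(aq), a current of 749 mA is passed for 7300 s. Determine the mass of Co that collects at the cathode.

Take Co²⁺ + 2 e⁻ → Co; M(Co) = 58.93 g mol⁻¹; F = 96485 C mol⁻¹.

Q = I·t = 0.7490 A × 7300.0 s = 5468 C.
n(e⁻) = Q/F = 5468 / 96485 = 0.05667 mol.
Co²⁺ + 2 e⁻ → Co, so n(Co) = n(e⁻)/2 = 0.02833 mol.
m = n·M = 0.02833 × 58.93 = 1.67 g.

1.67 g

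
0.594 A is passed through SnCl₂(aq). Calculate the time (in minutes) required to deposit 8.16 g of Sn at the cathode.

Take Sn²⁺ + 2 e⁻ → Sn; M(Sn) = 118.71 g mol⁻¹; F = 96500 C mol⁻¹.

372 min

n(Sn) = m/M = 8.16 / 118.71 = 0.06874 mol.
Each Sn atom requires 2 electrons, so n(e⁻) = 2 × 0.06874 = 0.1375 mol.
Q = n(e⁻)·F = 0.1375 × 96500 = 13270 C.
t = Q/I = 13270 / 0.5940 A = 22330 s = 372 min.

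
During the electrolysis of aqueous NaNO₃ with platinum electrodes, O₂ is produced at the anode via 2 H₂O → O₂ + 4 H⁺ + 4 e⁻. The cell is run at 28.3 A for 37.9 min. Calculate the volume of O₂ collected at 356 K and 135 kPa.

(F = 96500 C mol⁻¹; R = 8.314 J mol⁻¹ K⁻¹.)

3.66 L

Q = I·t = 28.30 A × 2274.0 s = 64350 C.
n(e⁻) = Q/F = 64350 / 96500 = 0.6669 mol.
4 electrons are transferred per O₂ molecule, so n(O₂) = 0.6669 / 4 = 0.1667 mol.
V = nRT/P = (0.1667 × 8.314 × 356) / (135 × 10³ Pa) = 0.00366 m³ = 3.66 L.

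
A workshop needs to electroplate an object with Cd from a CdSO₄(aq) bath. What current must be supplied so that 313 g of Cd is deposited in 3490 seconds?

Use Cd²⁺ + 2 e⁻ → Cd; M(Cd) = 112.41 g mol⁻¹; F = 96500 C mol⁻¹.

154 A

n(Cd) = 313 / 112.41 = 2.784 mol.
n(e⁻) = 2 × 2.784 = 5.569 mol.
Q = n(e⁻)·F = 5.569 × 96500 = 537400 C.
I = Q/t = 537400 / 3490.0 s = 154 A.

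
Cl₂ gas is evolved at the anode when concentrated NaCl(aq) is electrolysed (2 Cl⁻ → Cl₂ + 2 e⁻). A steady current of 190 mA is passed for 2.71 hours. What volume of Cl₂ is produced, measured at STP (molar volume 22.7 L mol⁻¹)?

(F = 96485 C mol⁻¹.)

Q = I·t = 0.1900 A × 9756.0 s = 1854 C.
n(e⁻) = Q/F = 1854 / 96485 = 0.01921 mol.
2 electrons are transferred per Cl₂ molecule, so n(Cl₂) = 0.01921 / 2 = 0.009606 mol.
V = n × V_m = 0.009606 × 22.7 = 0.218 L.

0.218 L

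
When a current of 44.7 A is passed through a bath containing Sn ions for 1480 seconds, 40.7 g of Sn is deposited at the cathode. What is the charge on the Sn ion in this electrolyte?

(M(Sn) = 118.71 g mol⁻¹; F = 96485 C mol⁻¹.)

Q = I·t = 44.70 A × 1480.0 s = 66160 C, so n(e⁻) = 66160/96485 = 0.6857 mol.
n(Sn) deposited = 40.7 / 118.71 = 0.3429 mol.
Electrons per atom = n(e⁻)/n(Sn) = 0.6857 / 0.3429 = 2.00 ≈ 2, so the ion is Sn²⁺.

+2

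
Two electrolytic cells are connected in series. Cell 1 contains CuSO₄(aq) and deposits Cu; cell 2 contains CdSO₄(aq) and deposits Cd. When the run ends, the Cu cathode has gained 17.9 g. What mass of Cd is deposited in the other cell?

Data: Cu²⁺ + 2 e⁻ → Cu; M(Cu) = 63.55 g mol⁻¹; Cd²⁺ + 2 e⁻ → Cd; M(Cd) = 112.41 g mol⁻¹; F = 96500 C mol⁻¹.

n(Cu) = 17.9 / 63.55 = 0.2817 mol.
Since Cu²⁺ + 2 e⁻ → Cu, n(e⁻) passed = 2 × 0.2817 = 0.5633 mol.
Cells in series carry the same charge, so the same 0.5633 mol of electrons passes through cell 2.
Cd²⁺ + 2 e⁻ → Cd, so n(Cd) = 0.5633 / 2 = 0.2817 mol.
m(Cd) = 0.2817 × 112.41 = 31.7 g.

31.7 g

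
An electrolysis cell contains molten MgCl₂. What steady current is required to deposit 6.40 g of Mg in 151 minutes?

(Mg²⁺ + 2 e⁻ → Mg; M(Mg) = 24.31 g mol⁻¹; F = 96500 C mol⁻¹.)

5.61 A

n(Mg) = 6.40 / 24.31 = 0.2633 mol.
n(e⁻) = 2 × 0.2633 = 0.5265 mol.
Q = n(e⁻)·F = 0.5265 × 96500 = 50810 C.
I = Q/t = 50810 / 9060.0 s = 5.61 A.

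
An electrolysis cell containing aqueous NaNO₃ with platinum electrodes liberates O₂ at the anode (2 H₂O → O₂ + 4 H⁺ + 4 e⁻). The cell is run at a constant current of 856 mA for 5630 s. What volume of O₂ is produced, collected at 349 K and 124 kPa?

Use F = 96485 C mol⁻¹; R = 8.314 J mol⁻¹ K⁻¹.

Q = I·t = 0.8560 A × 5630.0 s = 4819 C.
n(e⁻) = Q/F = 4819 / 96485 = 0.04995 mol.
4 electrons are transferred per O₂ molecule, so n(O₂) = 0.04995 / 4 = 0.01249 mol.
V = nRT/P = (0.01249 × 8.314 × 349) / (124 × 10³ Pa) = 2.92 × 10⁻⁴ m³ = 0.292 L.

0.292 L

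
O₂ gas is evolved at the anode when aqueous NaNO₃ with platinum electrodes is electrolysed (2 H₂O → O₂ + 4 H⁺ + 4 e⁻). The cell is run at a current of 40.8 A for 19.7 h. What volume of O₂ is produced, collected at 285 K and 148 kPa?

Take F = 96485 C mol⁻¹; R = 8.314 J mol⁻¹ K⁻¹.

Q = I·t = 40.80 A × 70920 s = 2894000 C.
n(e⁻) = Q/F = 2894000 / 96485 = 29.99 mol.
4 electrons are transferred per O₂ molecule, so n(O₂) = 29.99 / 4 = 7.497 mol.
V = nRT/P = (7.497 × 8.314 × 285) / (148 × 10³ Pa) = 0.120 m³ = 120 L.

120 L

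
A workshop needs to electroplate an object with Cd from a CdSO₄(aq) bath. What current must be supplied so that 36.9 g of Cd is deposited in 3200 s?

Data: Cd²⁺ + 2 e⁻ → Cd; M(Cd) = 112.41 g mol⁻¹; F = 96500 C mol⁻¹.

19.8 A

n(Cd) = 36.9 / 112.41 = 0.3283 mol.
n(e⁻) = 2 × 0.3283 = 0.6565 mol.
Q = n(e⁻)·F = 0.6565 × 96500 = 63350 C.
I = Q/t = 63350 / 3200.0 s = 19.8 A.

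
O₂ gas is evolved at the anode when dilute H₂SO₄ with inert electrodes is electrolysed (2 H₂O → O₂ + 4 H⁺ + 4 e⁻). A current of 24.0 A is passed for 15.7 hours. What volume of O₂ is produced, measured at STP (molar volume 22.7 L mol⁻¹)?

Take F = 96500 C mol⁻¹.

79.8 L

Q = I·t = 24.00 A × 56520 s = 1356000 C.
n(e⁻) = Q/F = 1356000 / 96500 = 14.06 mol.
4 electrons are transferred per O₂ molecule, so n(O₂) = 14.06 / 4 = 3.514 mol.
V = n × V_m = 3.514 × 22.7 = 79.8 L.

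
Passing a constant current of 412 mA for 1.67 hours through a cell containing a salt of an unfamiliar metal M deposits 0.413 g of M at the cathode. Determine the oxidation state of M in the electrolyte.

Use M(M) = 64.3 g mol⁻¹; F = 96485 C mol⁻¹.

Q = I·t = 0.4120 A × 6012.0 s = 2477 C, so n(e⁻) = 2477/96485 = 0.02567 mol.
n(M) deposited = 0.413 / 64.3 = 0.006423 mol.
Electrons per atom = n(e⁻)/n(M) = 0.02567 / 0.006423 = 4.00 ≈ 4, so the ion is M⁴⁺.

+4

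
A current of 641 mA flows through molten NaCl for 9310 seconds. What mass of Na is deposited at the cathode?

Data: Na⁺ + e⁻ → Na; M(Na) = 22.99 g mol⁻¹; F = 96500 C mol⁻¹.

Q = I·t = 0.6410 A × 9310.0 s = 5968 C.
n(e⁻) = Q/F = 5968 / 96500 = 0.06184 mol.
Na⁺ + e⁻ → Na, so n(Na) = n(e⁻)/1 = 0.06184 mol.
m = n·M = 0.06184 × 22.99 = 1.42 g.

1.42 g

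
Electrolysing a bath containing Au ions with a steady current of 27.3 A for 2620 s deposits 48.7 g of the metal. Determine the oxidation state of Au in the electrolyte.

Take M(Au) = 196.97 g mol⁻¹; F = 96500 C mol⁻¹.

+3

Q = I·t = 27.30 A × 2620.0 s = 71530 C, so n(e⁻) = 71530/96500 = 0.7412 mol.
n(Au) deposited = 48.7 / 196.97 = 0.2472 mol.
Electrons per atom = n(e⁻)/n(Au) = 0.7412 / 0.2472 = 3.00 ≈ 3, so the ion is Au³⁺.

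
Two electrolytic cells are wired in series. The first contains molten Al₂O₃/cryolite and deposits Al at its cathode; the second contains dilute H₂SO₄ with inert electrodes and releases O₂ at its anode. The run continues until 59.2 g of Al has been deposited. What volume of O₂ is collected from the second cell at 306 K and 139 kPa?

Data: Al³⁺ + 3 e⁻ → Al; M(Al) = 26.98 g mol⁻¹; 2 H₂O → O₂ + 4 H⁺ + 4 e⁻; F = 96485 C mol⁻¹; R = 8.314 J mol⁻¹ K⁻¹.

30.1 L

n(Al) = 59.2 / 26.98 = 2.194 mol, so n(e⁻) = 3 × 2.194 = 6.583 mol.
The cells are in series, so the same 6.583 mol of electrons passes through the second cell.
2 H₂O → O₂ + 4 H⁺ + 4 e⁻ — 4 mol e⁻ per mol O₂, so n(O₂) = 6.583/4 = 1.646 mol.
V = nRT/P = (1.646 × 8.314 × 306) / (139 × 10³) = 0.0301 m³ = 30.1 L.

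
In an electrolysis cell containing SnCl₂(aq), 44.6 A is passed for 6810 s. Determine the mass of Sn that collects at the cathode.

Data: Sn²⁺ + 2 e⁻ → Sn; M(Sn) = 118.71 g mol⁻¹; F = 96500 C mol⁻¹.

187 g

Q = I·t = 44.60 A × 6810.0 s = 303700 C.
n(e⁻) = Q/F = 303700 / 96500 = 3.147 mol.
Sn²⁺ + 2 e⁻ → Sn, so n(Sn) = n(e⁻)/2 = 1.574 mol.
m = n·M = 1.574 × 118.71 = 187 g.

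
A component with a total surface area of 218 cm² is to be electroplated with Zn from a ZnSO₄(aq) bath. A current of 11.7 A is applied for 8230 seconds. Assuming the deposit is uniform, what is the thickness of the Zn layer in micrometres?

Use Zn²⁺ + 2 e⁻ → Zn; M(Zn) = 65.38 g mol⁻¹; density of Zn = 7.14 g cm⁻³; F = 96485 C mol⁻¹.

Q = I·t = 11.70 × 8230.0 = 96290 C; n(e⁻) = 0.9980 mol.
n(Zn) = n(e⁻)/2 = 0.4990 mol, so m = 0.4990 × 65.38 = 32.62 g.
Volume = m/ρ = 32.62 / 7.14 = 4.569 cm³.
Thickness = V/A = 4.569 / 218 = 0.0210 cm = 210 μm.

210 μm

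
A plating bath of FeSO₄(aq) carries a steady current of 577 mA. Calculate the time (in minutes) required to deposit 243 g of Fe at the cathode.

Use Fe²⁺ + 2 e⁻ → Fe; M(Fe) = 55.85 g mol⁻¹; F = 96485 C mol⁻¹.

24300 min

n(Fe) = m/M = 243 / 55.85 = 4.351 mol.
Each Fe atom requires 2 electrons, so n(e⁻) = 2 × 4.351 = 8.702 mol.
Q = n(e⁻)·F = 8.702 × 96485 = 839600 C.
t = Q/I = 839600 / 0.5770 A = 1455000 s = 24300 min.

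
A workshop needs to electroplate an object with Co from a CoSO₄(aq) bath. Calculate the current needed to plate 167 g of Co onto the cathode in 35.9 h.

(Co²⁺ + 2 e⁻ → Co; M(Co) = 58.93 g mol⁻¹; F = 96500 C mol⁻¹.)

n(Co) = 167 / 58.93 = 2.834 mol.
n(e⁻) = 2 × 2.834 = 5.668 mol.
Q = n(e⁻)·F = 5.668 × 96500 = 546900 C.
I = Q/t = 546900 / 129240 s = 4.23 A.

4.23 A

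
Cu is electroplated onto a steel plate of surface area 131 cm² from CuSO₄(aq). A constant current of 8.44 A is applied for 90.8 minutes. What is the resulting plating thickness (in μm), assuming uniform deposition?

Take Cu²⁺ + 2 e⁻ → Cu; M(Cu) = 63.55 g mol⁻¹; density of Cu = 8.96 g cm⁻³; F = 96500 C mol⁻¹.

Q = I·t = 8.440 × 5448.0 = 45980 C; n(e⁻) = 0.4765 mol.
n(Cu) = n(e⁻)/2 = 0.2382 mol, so m = 0.2382 × 63.55 = 15.14 g.
Volume = m/ρ = 15.14 / 8.96 = 1.690 cm³.
Thickness = V/A = 1.690 / 131 = 0.0129 cm = 129 μm.

129 μm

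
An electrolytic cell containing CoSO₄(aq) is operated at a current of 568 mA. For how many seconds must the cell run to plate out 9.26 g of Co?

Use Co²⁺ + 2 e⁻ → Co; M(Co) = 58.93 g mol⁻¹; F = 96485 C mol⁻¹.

n(Co) = m/M = 9.26 / 58.93 = 0.1571 mol.
Each Co atom requires 2 electrons, so n(e⁻) = 2 × 0.1571 = 0.3143 mol.
Q = n(e⁻)·F = 0.3143 × 96485 = 30320 C.
t = Q/I = 30320 / 0.5680 A = 53380 s.

53400 s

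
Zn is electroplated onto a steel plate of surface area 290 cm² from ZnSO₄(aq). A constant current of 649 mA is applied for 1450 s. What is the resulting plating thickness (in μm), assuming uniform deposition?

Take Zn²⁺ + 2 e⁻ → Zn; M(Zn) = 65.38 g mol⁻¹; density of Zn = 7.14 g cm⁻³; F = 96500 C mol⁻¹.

Q = I·t = 0.6490 × 1450.0 = 941.0 C; n(e⁻) = 0.009752 mol.
n(Zn) = n(e⁻)/2 = 0.004876 mol, so m = 0.004876 × 65.38 = 0.3188 g.
Volume = m/ρ = 0.3188 / 7.14 = 0.04465 cm³.
Thickness = V/A = 0.04465 / 290 = 1.54 × 10⁻⁴ cm = 1.54 μm.

1.54 μm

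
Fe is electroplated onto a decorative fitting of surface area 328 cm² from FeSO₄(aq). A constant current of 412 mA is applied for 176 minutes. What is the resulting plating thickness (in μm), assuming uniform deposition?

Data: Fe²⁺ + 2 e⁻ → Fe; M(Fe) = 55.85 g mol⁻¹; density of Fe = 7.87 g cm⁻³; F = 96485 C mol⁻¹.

4.88 μm

Q = I·t = 0.4120 × 10560 = 4351 C; n(e⁻) = 0.04509 mol.
n(Fe) = n(e⁻)/2 = 0.02255 mol, so m = 0.02255 × 55.85 = 1.259 g.
Volume = m/ρ = 1.259 / 7.87 = 0.1600 cm³.
Thickness = V/A = 0.1600 / 328 = 4.88 × 10⁻⁴ cm = 4.88 μm.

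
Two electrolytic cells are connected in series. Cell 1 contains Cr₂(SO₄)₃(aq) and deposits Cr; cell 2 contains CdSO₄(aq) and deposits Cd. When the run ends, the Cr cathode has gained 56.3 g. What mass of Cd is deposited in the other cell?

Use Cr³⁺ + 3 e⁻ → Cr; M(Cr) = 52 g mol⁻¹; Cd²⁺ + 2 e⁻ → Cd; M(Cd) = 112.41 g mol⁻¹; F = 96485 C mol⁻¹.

n(Cr) = 56.3 / 52 = 1.083 mol.
Since Cr³⁺ + 3 e⁻ → Cr, n(e⁻) passed = 3 × 1.083 = 3.248 mol.
Cells in series carry the same charge, so the same 3.248 mol of electrons passes through cell 2.
Cd²⁺ + 2 e⁻ → Cd, so n(Cd) = 3.248 / 2 = 1.624 mol.
m(Cd) = 1.624 × 112.41 = 183 g.

183 g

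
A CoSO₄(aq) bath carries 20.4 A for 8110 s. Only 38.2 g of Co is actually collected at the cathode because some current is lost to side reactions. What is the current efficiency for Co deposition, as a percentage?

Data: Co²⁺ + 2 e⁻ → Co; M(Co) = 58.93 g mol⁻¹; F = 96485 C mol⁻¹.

75.6 %

Q = I·t = 20.40 × 8110.0 = 165400 C; n(e⁻) = 165400/96485 = 1.715 mol.
Theoretical n(Co) = n(e⁻)/2 = 0.8574 mol, i.e. m_theo = 0.8574 × 58.93 = 50.52 g.
Efficiency = m_actual / m_theo = 38.2 / 50.52 = 75.6 %.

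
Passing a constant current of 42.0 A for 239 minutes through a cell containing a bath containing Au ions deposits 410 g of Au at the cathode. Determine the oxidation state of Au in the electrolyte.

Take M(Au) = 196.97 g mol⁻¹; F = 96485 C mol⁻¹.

Q = I·t = 42.00 A × 14340 s = 602300 C, so n(e⁻) = 602300/96485 = 6.242 mol.
n(Au) deposited = 410 / 196.97 = 2.082 mol.
Electrons per atom = n(e⁻)/n(Au) = 6.242 / 2.082 = 3.00 ≈ 3, so the ion is Au³⁺.

+3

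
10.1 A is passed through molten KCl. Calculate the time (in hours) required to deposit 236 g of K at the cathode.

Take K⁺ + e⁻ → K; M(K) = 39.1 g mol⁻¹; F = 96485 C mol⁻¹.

n(K) = m/M = 236 / 39.1 = 6.036 mol.
Each K atom requires 1 electron, so n(e⁻) = 1 × 6.036 = 6.036 mol.
Q = n(e⁻)·F = 6.036 × 96485 = 582400 C.
t = Q/I = 582400 / 10.10 A = 57660 s = 16.0 h.

16.0 h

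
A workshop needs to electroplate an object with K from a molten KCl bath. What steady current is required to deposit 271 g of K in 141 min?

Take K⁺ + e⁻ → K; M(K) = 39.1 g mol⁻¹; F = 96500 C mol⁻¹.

79.1 A

n(K) = 271 / 39.1 = 6.931 mol.
n(e⁻) = 1 × 6.931 = 6.931 mol.
Q = n(e⁻)·F = 6.931 × 96500 = 668800 C.
I = Q/t = 668800 / 8460.0 s = 79.1 A.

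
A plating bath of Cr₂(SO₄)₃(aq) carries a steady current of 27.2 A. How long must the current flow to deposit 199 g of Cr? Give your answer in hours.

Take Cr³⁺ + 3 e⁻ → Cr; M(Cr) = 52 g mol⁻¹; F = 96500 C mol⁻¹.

n(Cr) = m/M = 199 / 52 = 3.827 mol.
Each Cr atom requires 3 electrons, so n(e⁻) = 3 × 3.827 = 11.48 mol.
Q = n(e⁻)·F = 11.48 × 96500 = 1108000 C.
t = Q/I = 1108000 / 27.20 A = 40730 s = 11.3 h.

11.3 h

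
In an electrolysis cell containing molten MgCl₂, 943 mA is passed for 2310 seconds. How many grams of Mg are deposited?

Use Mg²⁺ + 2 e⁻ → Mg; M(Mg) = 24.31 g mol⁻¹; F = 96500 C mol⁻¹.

0.274 g

Q = I·t = 0.9430 A × 2310.0 s = 2178 C.
n(e⁻) = Q/F = 2178 / 96500 = 0.02257 mol.
Mg²⁺ + 2 e⁻ → Mg, so n(Mg) = n(e⁻)/2 = 0.01129 mol.
m = n·M = 0.01129 × 24.31 = 0.274 g.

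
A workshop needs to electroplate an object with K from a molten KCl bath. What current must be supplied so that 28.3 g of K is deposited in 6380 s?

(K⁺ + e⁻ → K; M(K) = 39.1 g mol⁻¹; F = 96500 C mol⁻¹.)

10.9 A

n(K) = 28.3 / 39.1 = 0.7238 mol.
n(e⁻) = 1 × 0.7238 = 0.7238 mol.
Q = n(e⁻)·F = 0.7238 × 96500 = 69850 C.
I = Q/t = 69850 / 6380.0 s = 10.9 A.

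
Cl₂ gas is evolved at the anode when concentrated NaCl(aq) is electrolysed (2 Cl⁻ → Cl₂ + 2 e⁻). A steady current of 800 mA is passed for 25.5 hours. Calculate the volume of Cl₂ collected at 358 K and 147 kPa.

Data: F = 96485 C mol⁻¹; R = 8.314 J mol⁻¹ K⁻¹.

Q = I·t = 0.8000 A × 91800 s = 73440 C.
n(e⁻) = Q/F = 73440 / 96485 = 0.7612 mol.
2 electrons are transferred per Cl₂ molecule, so n(Cl₂) = 0.7612 / 2 = 0.3806 mol.
V = nRT/P = (0.3806 × 8.314 × 358) / (147 × 10³ Pa) = 0.00771 m³ = 7.71 L.

7.71 L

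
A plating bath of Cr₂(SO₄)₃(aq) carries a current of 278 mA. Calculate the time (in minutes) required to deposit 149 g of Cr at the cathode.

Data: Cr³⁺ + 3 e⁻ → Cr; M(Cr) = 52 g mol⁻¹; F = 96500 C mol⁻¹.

49700 min

n(Cr) = m/M = 149 / 52 = 2.865 mol.
Each Cr atom requires 3 electrons, so n(e⁻) = 3 × 2.865 = 8.596 mol.
Q = n(e⁻)·F = 8.596 × 96500 = 829500 C.
t = Q/I = 829500 / 0.2780 A = 2984000 s = 49700 min.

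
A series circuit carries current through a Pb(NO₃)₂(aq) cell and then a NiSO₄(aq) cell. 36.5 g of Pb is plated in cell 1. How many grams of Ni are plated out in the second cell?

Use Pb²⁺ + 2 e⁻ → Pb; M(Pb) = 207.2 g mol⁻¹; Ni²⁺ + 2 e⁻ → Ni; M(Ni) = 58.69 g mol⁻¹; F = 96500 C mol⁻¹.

n(Pb) = 36.5 / 207.2 = 0.1762 mol.
Since Pb²⁺ + 2 e⁻ → Pb, n(e⁻) passed = 2 × 0.1762 = 0.3523 mol.
Cells in series carry the same charge, so the same 0.3523 mol of electrons passes through cell 2.
Ni²⁺ + 2 e⁻ → Ni, so n(Ni) = 0.3523 / 2 = 0.1762 mol.
m(Ni) = 0.1762 × 58.69 = 10.3 g.

10.3 g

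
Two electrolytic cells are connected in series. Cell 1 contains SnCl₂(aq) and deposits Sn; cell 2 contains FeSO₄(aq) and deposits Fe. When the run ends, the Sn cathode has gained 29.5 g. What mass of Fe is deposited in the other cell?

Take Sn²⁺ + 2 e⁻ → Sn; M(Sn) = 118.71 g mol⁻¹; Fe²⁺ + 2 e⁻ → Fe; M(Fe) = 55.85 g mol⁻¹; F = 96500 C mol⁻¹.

n(Sn) = 29.5 / 118.71 = 0.2485 mol.
Since Sn²⁺ + 2 e⁻ → Sn, n(e⁻) passed = 2 × 0.2485 = 0.4970 mol.
Cells in series carry the same charge, so the same 0.4970 mol of electrons passes through cell 2.
Fe²⁺ + 2 e⁻ → Fe, so n(Fe) = 0.4970 / 2 = 0.2485 mol.
m(Fe) = 0.2485 × 55.85 = 13.9 g.

13.9 g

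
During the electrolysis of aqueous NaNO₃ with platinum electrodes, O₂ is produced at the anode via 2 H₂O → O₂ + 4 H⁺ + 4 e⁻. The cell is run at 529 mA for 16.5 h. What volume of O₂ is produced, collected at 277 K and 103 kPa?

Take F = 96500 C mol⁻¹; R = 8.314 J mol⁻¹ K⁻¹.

1.82 L

Q = I·t = 0.5290 A × 59400 s = 31420 C.
n(e⁻) = Q/F = 31420 / 96500 = 0.3256 mol.
4 electrons are transferred per O₂ molecule, so n(O₂) = 0.3256 / 4 = 0.08141 mol.
V = nRT/P = (0.08141 × 8.314 × 277) / (103 × 10³ Pa) = 0.00182 m³ = 1.82 L.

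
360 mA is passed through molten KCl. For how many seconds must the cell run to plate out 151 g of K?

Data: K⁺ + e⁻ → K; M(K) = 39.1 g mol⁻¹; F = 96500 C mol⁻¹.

n(K) = m/M = 151 / 39.1 = 3.862 mol.
Each K atom requires 1 electron, so n(e⁻) = 1 × 3.862 = 3.862 mol.
Q = n(e⁻)·F = 3.862 × 96500 = 372700 C.
t = Q/I = 372700 / 0.3600 A = 1035000 s.

1.04 × 10⁶ s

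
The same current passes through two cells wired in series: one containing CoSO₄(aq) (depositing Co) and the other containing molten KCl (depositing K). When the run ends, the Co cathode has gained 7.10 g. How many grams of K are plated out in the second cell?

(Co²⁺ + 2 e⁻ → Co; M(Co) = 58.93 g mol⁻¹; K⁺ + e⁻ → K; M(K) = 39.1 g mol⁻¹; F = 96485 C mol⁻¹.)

n(Co) = 7.10 / 58.93 = 0.1205 mol.
Since Co²⁺ + 2 e⁻ → Co, n(e⁻) passed = 2 × 0.1205 = 0.2410 mol.
Cells in series carry the same charge, so the same 0.2410 mol of electrons passes through cell 2.
K⁺ + e⁻ → K, so n(K) = 0.2410 / 1 = 0.2410 mol.
m(K) = 0.2410 × 39.1 = 9.42 g.

9.42 g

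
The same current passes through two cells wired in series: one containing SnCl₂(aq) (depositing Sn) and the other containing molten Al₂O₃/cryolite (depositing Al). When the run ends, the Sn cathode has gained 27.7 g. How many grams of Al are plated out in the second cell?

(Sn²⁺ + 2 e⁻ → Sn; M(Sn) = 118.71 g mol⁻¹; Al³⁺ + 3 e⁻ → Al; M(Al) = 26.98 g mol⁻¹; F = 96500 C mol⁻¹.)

n(Sn) = 27.7 / 118.71 = 0.2333 mol.
Since Sn²⁺ + 2 e⁻ → Sn, n(e⁻) passed = 2 × 0.2333 = 0.4667 mol.
Cells in series carry the same charge, so the same 0.4667 mol of electrons passes through cell 2.
Al³⁺ + 3 e⁻ → Al, so n(Al) = 0.4667 / 3 = 0.1556 mol.
m(Al) = 0.1556 × 26.98 = 4.20 g.

4.20 g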